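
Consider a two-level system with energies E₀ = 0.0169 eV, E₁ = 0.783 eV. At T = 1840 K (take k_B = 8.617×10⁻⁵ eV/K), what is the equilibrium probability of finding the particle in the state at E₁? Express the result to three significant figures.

0.00791

k_BT = 8.617×10⁻⁵ × 1840 K = 0.15855 eV.
Eᵢ/kT = 0.10659, 4.9385.
Z = Σ e^(−Eᵢ/kT) = e^(−0.10659) + e^(−4.9385) = 0.89889 + 0.0071653 = 0.90606.
P₁ = e^(−E₁/kT) / Z = 0.0071653/0.90606 = 0.00791.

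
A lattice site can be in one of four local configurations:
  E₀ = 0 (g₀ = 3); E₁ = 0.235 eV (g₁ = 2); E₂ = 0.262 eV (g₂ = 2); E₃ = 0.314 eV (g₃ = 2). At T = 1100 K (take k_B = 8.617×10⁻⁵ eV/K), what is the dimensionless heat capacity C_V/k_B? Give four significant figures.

k_BT = 8.617×10⁻⁵ × 1100 K = 0.0947870 eV.
Eᵢ/kT = 0, 2.47924, 2.76409, 3.31269.
Z = Σ gᵢe^(−Eᵢ/kT) = 3·e^(−0) + 2·e^(−2.47924) + 2·e^(−2.76409) + 2·e^(−3.31269) = 3.00000 + 0.167614 + 0.126067 + 0.0728362 = 3.36652.
⟨E⟩ = 0.0283050 eV, ⟨E²⟩ = 0.00745327 eV².
C_V/k_B = (⟨E²⟩ − ⟨E⟩²)/(kT)² = (0.00745327 − 0.000801173)/0.00898458 = 0.7404.

0.7404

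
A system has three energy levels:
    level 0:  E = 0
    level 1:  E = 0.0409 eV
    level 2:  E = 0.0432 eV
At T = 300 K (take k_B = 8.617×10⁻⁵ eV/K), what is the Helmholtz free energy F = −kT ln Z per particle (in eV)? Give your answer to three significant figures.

-0.00858 eV

k_BT = 8.617×10⁻⁵ × 300 K = 0.025851 eV.
Eᵢ/kT = 0, 1.5821, 1.6711.
Z = Σ e^(−Eᵢ/kT) = e^(−0) + e^(−1.5821) + e^(−1.6711) = 1.0000 + 0.20554 + 0.18804 = 1.3936.
F = −kT ln Z = −0.025851 × ln(1.3936) = −0.025851 × 0.33189 = -0.00858 eV.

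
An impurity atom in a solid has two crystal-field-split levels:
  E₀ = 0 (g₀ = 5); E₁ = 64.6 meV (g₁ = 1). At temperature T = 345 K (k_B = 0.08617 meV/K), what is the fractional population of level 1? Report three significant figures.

0.0223

k_BT = 0.08617 × 345 K = 29.729 meV.
Eᵢ/kT = 0, 2.1730.
Z = Σ gᵢe^(−Eᵢ/kT) = 5·e^(−0) + 1·e^(−2.1730) = 5.0000 + 0.11384 = 5.1138.
P₁ = g₁ e^(−E₁/kT) / Z = 0.11384/5.1138 = 0.0223.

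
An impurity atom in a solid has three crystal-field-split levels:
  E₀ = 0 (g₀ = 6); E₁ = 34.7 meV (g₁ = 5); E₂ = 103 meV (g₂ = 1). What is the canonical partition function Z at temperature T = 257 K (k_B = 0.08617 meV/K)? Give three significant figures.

k_BT = 0.08617 × 257 K = 22.146 meV.
Eᵢ/kT = 0, 1.5669, 4.6510.
Z = Σ gᵢe^(−Eᵢ/kT) = 6·e^(−0) + 5·e^(−1.5669) + 1·e^(−4.6510) = 6.0000 + 1.0435 + 0.0095520 = 7.0531.

Z = 7.05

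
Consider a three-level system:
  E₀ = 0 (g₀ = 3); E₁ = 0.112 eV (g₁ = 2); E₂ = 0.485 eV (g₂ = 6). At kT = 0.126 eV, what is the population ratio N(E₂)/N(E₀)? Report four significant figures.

n₂/n₀ = (g₂/g₀) exp[−(E₂−E₀)/kT] = (6/3) × exp(−(0.485 eV)/(0.126 eV)) = (6/3) × exp(-3.84921) = 0.04259.

0.04259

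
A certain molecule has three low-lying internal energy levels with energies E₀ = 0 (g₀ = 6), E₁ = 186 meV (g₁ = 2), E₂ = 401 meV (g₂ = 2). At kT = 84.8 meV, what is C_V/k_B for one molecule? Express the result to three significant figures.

Eᵢ/kT = 0, 2.1934, 4.7288.
Z = Σ gᵢe^(−Eᵢ/kT) = 6·e^(−0) + 2·e^(−2.1934) + 2·e^(−4.7288) = 6.0000 + 0.22307 + 0.017674 = 6.2407.
⟨E⟩ = 7.7841 meV, ⟨E²⟩ = 1692.0 meV².
C_V/k_B = (⟨E²⟩ − ⟨E⟩²)/(kT)² = (1692.0 − 60.592)/7191.0 = 0.227.

0.227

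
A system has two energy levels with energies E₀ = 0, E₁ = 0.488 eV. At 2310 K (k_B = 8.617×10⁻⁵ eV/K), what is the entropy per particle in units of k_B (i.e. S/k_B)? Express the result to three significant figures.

0.277

k_BT = 8.617×10⁻⁵ × 2310 K = 0.19905 eV.
Eᵢ/kT = 0, 2.4516.
Z = Σ e^(−Eᵢ/kT) = e^(−0) + e^(−2.4516) = 1.0000 + 0.086156 = 1.0862.
⟨E⟩ = Σ EᵢPᵢ = 0.038708 eV.
S/k_B = ln Z + ⟨E⟩/kT = ln(1.0862) + 0.038708/0.19905 = 0.082685 + 0.19446 = 0.277.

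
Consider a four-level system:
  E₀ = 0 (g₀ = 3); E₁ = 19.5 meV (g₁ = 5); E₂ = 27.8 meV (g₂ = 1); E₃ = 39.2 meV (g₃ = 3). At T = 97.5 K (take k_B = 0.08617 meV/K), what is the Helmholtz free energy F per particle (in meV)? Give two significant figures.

-11 meV

k_BT = 0.08617 × 97.5 K = 8.402 meV.
Eᵢ/kT = 0, 2.321, 3.309, 4.666.
Z = Σ gᵢe^(−Eᵢ/kT) = 3·e^(−0) + 5·e^(−2.321) + 1·e^(−3.309) + 3·e^(−4.666) = 3.000 + 0.4909 + 0.03655 + 0.02823 = 3.556.
F = −kT ln Z = −8.402 × ln(3.556) = −8.402 × 1.269 = -11 meV.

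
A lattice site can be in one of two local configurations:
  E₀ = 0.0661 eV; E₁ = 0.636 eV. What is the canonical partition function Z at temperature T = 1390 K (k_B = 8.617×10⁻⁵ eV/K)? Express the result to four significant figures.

k_BT = 8.617×10⁻⁵ × 1390 K = 0.119776 eV.
Eᵢ/kT = 0.551863, 5.30991.
Z = Σ e^(−Eᵢ/kT) = e^(−0.551863) + e^(−5.30991) = 0.575876 + 0.00494237 = 0.580818.

Z = 0.5808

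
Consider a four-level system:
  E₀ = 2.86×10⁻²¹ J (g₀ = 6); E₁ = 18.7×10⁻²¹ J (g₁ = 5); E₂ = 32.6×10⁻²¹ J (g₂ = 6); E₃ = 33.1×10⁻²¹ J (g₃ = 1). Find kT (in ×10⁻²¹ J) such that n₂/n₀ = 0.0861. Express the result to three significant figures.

n₂/n₀ = (g₂/g₀) exp[−(E₂−E₀)/kT] = 0.0861.
⇒ (E₂−E₀)/kT = ln((6/6)/0.0861) = ln(11.614) = 2.4522.
kT = 29.74 ×10⁻²¹ J / 2.4522 = 12.1 ×10⁻²¹ J.

12.1 ×10⁻²¹ J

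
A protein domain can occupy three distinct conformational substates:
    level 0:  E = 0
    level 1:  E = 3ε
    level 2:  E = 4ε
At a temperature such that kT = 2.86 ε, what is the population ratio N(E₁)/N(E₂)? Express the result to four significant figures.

1.419

n₁/n₂ = exp[−(E₁−E₂)/kT] = exp(−(-1ε)/(2.86ε)) = exp(0.349650) = 1.419.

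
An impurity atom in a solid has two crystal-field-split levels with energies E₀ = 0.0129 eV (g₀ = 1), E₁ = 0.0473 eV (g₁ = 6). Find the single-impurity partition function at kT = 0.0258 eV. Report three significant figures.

Z = 1.57

Eᵢ/kT = 0.50000, 1.8333.
Z = Σ gᵢe^(−Eᵢ/kT) = 1·e^(−0.50000) + 6·e^(−1.8333) = 0.60653 + 0.95931 = 1.5658.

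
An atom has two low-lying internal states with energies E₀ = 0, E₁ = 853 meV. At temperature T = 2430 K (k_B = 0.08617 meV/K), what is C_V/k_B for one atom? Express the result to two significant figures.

k_BT = 0.08617 × 2430 K = 209.4 meV.
Eᵢ/kT = 0, 4.074.
Z = Σ e^(−Eᵢ/kT) = e^(−0) + e^(−4.074) = 1.000 + 0.01701 = 1.017.
⟨E⟩ = 14.27 meV, ⟨E²⟩ = 12170 meV².
C_V/k_B = (⟨E²⟩ − ⟨E⟩²)/(kT)² = (12170 − 203.6)/43850 = 0.27.

0.27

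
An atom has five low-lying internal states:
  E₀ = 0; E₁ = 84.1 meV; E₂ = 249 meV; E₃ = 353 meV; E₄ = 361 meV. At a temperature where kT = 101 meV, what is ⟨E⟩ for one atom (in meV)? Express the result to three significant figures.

49.8 meV

Eᵢ/kT = 0, 0.83267, 2.4653, 3.4950, 3.5743.
Z = Σ e^(−Eᵢ/kT) = e^(−0) + e^(−0.83267) + e^(−2.4653) + e^(−3.4950) + e^(−3.5743) = 1.0000 + 0.43489 + 0.084983 + 0.030349 + 0.028035 = 1.5783.
⟨E⟩ = Σ Eᵢ e^(−Eᵢ/kT) / Z = (0·1.0000 + 84.1·0.43489 + 249·0.084983 + 353·0.030349 + 361·0.028035) / 1.5783 = 49.8 meV.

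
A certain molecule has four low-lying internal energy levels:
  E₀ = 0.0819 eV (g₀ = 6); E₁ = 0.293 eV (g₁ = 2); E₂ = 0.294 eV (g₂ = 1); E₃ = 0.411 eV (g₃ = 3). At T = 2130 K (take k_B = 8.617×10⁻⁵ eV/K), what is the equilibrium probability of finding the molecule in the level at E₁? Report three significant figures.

0.0850

k_BT = 8.617×10⁻⁵ × 2130 K = 0.18354 eV.
Eᵢ/kT = 0.44622, 1.5964, 1.6018, 2.2393.
Z = Σ gᵢe^(−Eᵢ/kT) = 6·e^(−0.44622) + 2·e^(−1.5964) + 1·e^(−1.6018) + 3·e^(−2.2393) = 3.8403 + 0.40525 + 0.20153 + 0.31960 = 4.7667.
P₁ = g₁ e^(−E₁/kT) / Z = 0.40525/4.7667 = 0.0850.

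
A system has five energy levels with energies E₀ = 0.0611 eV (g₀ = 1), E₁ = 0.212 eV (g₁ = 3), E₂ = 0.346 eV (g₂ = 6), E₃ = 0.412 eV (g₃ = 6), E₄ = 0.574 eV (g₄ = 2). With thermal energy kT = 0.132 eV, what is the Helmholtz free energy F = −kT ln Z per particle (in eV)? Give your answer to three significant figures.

-0.0887 eV

Eᵢ/kT = 0.46288, 1.6061, 2.6212, 3.1212, 4.3485.
Z = Σ gᵢe^(−Eᵢ/kT) = 1·e^(−0.46288) + 3·e^(−1.6061) + 6·e^(−2.6212) + 6·e^(−3.1212) + 2·e^(−4.3485) = 0.62947 + 0.60201 + 0.43629 + 0.26463 + 0.025852 = 1.9583.
F = −kT ln Z = −0.132 × ln(1.9583) = −0.132 × 0.67208 = -0.0887 eV.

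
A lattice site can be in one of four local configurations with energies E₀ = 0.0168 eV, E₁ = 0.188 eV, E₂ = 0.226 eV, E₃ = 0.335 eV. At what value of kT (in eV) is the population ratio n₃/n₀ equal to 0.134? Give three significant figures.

n₃/n₀ = exp[−(E₃−E₀)/kT] = 0.134.
⇒ (E₃−E₀)/kT = ln(1/0.134) = ln(7.4627) = 2.0099.
kT = 0.3182 eV / 2.0099 = 0.158 eV.

0.158 eV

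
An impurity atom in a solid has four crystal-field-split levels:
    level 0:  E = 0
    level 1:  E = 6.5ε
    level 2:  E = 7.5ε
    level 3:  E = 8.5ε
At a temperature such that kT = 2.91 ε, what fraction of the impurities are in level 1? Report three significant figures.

Eᵢ/kT = 0, 2.2337, 2.5773, 2.9210.
Z = Σ e^(−Eᵢ/kT) = e^(−0) + e^(−2.2337) + e^(−2.5773) + e^(−2.9210) = 1.0000 + 0.10713 + 0.075979 + 0.053880 = 1.2370.
P₁ = e^(−E₁/kT) / Z = 0.10713/1.2370 = 0.0866.

0.0866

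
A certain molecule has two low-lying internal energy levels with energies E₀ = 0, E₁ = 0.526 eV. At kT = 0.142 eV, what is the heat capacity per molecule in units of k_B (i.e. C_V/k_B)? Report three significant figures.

Eᵢ/kT = 0, 3.7042.
Z = Σ e^(−Eᵢ/kT) = e^(−0) + e^(−3.7042) = 1.0000 + 0.024620 = 1.0246.
⟨E⟩ = 0.012639 eV, ⟨E²⟩ = 0.0066482 eV².
C_V/k_B = (⟨E²⟩ − ⟨E⟩²)/(kT)² = (0.0066482 − 0.00015974)/0.020164 = 0.322.

0.322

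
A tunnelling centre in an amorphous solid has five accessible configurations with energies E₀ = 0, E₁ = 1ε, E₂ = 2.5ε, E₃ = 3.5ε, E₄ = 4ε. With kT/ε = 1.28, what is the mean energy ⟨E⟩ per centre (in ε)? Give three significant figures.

0.711 ε

Eᵢ/kT = 0, 0.78125, 1.9531, 2.7344, 3.1250.
Z = Σ e^(−Eᵢ/kT) = e^(−0) + e^(−0.78125) + e^(−1.9531) + e^(−2.7344) + e^(−3.1250) = 1.0000 + 0.45783 + 0.14183 + 0.064933 + 0.043937 = 1.7085.
⟨E⟩ = Σ Eᵢ e^(−Eᵢ/kT) / Z = (0·1.0000 + 1·0.45783 + 2.5·0.14183 + 3.5·0.064933 + 4·0.043937) / 1.7085 = 0.711 ε.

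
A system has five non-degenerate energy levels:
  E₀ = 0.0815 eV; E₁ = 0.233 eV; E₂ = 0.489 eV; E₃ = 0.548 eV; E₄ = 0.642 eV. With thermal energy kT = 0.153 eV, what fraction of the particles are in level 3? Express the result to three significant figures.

Eᵢ/kT = 0.53268, 1.5229, 3.1961, 3.5817, 4.1961.
Z = Σ e^(−Eᵢ/kT) = e^(−0.53268) + e^(−1.5229) + e^(−3.1961) + e^(−3.5817) + e^(−4.1961) = 0.58703 + 0.21808 + 0.040921 + 0.027828 + 0.015054 = 0.88891.
P₃ = e^(−E₃/kT) / Z = 0.027828/0.88891 = 0.0313.

0.0313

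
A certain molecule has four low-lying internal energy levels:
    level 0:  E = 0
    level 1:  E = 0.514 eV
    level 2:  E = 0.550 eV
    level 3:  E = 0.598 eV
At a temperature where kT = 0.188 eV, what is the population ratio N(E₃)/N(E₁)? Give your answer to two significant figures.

0.64

n₃/n₁ = exp[−(E₃−E₁)/kT] = exp(−(0.084 eV)/(0.188 eV)) = exp(-0.4468) = 0.64.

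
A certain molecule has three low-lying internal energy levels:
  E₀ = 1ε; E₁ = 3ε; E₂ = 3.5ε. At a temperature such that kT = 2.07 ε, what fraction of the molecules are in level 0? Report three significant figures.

Eᵢ/kT = 0.48309, 1.4493, 1.6908.
Z = Σ e^(−Eᵢ/kT) = e^(−0.48309) + e^(−1.4493) + e^(−1.6908) = 0.61687 + 0.23473 + 0.18437 = 1.0360.
P₀ = e^(−E₀/kT) / Z = 0.61687/1.0360 = 0.595.

0.595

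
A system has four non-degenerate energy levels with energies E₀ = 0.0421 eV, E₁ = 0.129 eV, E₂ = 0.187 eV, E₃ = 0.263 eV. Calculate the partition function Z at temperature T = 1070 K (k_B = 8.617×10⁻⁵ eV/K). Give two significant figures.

Z = 1.1

k_BT = 8.617×10⁻⁵ × 1070 K = 0.09220 eV.
Eᵢ/kT = 0.4566, 1.399, 2.028, 2.852.
Z = Σ e^(−Eᵢ/kT) = e^(−0.4566) + e^(−1.399) + e^(−2.028) + e^(−2.852) = 0.6334 + 0.2468 + 0.1316 + 0.05773 = 1.070.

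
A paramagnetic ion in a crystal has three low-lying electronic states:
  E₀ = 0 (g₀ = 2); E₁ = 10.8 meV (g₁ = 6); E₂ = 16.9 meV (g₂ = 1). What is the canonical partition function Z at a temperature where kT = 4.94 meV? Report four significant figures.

Eᵢ/kT = 0, 2.18623, 3.42105.
Z = Σ gᵢe^(−Eᵢ/kT) = 2·e^(−0) + 6·e^(−2.18623) + 1·e^(−3.42105) = 2.00000 + 0.674037 + 0.0326781 = 2.70672.

Z = 2.707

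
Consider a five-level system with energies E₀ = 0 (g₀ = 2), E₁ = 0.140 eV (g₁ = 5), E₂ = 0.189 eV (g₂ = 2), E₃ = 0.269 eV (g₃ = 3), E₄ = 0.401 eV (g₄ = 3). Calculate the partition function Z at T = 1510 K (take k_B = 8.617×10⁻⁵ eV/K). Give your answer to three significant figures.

k_BT = 8.617×10⁻⁵ × 1510 K = 0.13012 eV.
Eᵢ/kT = 0, 1.0759, 1.4525, 2.0673, 3.0818.
Z = Σ gᵢe^(−Eᵢ/kT) = 2·e^(−0) + 5·e^(−1.0759) + 2·e^(−1.4525) + 3·e^(−2.0673) + 3·e^(−3.0818) = 2.0000 + 1.7050 + 0.46797 + 0.37958 + 0.13763 = 4.6902.

Z = 4.69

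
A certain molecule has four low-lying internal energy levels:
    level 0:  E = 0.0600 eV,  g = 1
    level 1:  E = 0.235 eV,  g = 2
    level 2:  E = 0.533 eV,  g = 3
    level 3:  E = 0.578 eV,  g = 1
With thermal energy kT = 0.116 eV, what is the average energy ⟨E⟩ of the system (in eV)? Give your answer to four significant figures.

Eᵢ/kT = 0.517241, 2.02586, 4.59483, 4.98276.
Z = Σ gᵢe^(−Eᵢ/kT) = 1·e^(−0.517241) + 2·e^(−2.02586) + 3·e^(−4.59483) + 1·e^(−4.98276) = 0.596163 + 0.263761 + 0.0303118 + 0.00685512 = 0.897091.
⟨E⟩ = Σ Eᵢ gᵢe^(−Eᵢ/kT) / Z = (0.0600·0.596163 + 0.235·0.263761 + 0.533·0.0303118 + 0.578·0.00685512) / 0.897091 = 0.1314 eV.

0.1314 eV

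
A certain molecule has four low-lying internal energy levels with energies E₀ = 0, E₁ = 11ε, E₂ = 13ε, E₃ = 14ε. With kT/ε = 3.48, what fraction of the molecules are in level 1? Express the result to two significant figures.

0.039

Eᵢ/kT = 0, 3.161, 3.736, 4.023.
Z = Σ e^(−Eᵢ/kT) = e^(−0) + e^(−3.161) + e^(−3.736) + e^(−4.023) = 1.000 + 0.04238 + 0.02385 + 0.01790 = 1.084.
P₁ = e^(−E₁/kT) / Z = 0.04238/1.084 = 0.039.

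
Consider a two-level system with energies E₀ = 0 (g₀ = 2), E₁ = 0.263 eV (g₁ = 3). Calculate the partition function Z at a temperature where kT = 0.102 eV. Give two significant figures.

Z = 2.2

Eᵢ/kT = 0, 2.578.
Z = Σ gᵢe^(−Eᵢ/kT) = 2·e^(−0) + 3·e^(−2.578) = 2.000 + 0.2278 = 2.228.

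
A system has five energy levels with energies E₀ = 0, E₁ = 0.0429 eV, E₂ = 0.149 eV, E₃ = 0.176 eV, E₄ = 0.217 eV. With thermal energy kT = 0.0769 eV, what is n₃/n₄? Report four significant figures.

n₃/n₄ = exp[−(E₃−E₄)/kT] = exp(−(-0.041 eV)/(0.0769 eV)) = exp(0.533160) = 1.704.

1.704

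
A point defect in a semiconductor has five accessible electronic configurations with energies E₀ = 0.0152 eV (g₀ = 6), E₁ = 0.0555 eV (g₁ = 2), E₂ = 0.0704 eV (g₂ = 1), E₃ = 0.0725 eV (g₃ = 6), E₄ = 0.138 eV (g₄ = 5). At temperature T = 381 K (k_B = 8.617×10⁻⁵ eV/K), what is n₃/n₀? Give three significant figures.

k_BT = 8.617×10⁻⁵ × 381 K = 0.032831 eV.
n₃/n₀ = (g₃/g₀) exp[−(E₃−E₀)/kT] = (6/6) × exp(−(0.0573 eV)/(0.032831 eV)) = (6/6) × exp(-1.7453) = 0.175.

0.175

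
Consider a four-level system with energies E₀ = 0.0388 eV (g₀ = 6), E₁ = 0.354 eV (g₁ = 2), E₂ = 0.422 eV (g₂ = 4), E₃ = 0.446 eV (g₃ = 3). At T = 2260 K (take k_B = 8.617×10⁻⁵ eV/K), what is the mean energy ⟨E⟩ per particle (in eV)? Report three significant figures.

0.106 eV

k_BT = 8.617×10⁻⁵ × 2260 K = 0.19474 eV.
Eᵢ/kT = 0.19924, 1.8178, 2.1670, 2.2902.
Z = Σ gᵢe^(−Eᵢ/kT) = 6·e^(−0.19924) + 2·e^(−1.8178) + 4·e^(−2.1670) + 3·e^(−2.2902) = 4.9161 + 0.32477 + 0.45808 + 0.30374 = 6.0027.
⟨E⟩ = Σ Eᵢ gᵢe^(−Eᵢ/kT) / Z = (0.0388·4.9161 + 0.354·0.32477 + 0.422·0.45808 + 0.446·0.30374) / 6.0027 = 0.106 eV.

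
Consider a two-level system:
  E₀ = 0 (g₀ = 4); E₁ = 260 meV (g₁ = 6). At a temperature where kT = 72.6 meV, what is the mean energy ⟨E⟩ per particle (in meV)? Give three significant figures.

Eᵢ/kT = 0, 3.5813.
Z = Σ gᵢe^(−Eᵢ/kT) = 4·e^(−0) + 6·e^(−3.5813) = 4.0000 + 0.16704 = 4.1670.
⟨E⟩ = Σ Eᵢ gᵢe^(−Eᵢ/kT) / Z = (0·4.0000 + 260·0.16704) / 4.1670 = 10.4 meV.

10.4 meV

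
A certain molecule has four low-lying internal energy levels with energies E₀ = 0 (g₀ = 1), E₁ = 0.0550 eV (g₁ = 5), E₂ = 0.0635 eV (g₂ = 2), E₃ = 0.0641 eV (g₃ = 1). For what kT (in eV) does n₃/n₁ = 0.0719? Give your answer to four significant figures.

n₃/n₁ = (g₃/g₁) exp[−(E₃−E₁)/kT] = 0.0719.
⇒ (E₃−E₁)/kT = ln((1/5)/0.0719) = ln(2.78164) = 1.02304.
kT = 0.0091 eV / 1.02304 = 0.008895 eV.

0.008895 eV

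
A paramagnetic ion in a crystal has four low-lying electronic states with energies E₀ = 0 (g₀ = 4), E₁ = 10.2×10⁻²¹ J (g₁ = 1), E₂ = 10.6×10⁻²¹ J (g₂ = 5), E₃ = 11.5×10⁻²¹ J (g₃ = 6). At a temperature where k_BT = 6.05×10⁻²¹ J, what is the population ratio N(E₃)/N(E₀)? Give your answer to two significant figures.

0.22

n₃/n₀ = (g₃/g₀) exp[−(E₃−E₀)/kT] = (6/4) × exp(−(11.5 ×10⁻²¹ J)/(6.05 ×10⁻²¹ J)) = (6/4) × exp(-1.901) = 0.22.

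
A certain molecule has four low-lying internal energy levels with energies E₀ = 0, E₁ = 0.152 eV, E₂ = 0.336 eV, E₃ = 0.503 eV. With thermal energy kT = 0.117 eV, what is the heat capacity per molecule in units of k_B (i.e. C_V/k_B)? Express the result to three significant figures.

0.694

Eᵢ/kT = 0, 1.2991, 2.8718, 4.2991.
Z = Σ e^(−Eᵢ/kT) = e^(−0) + e^(−1.2991) + e^(−2.8718) + e^(−4.2991) = 1.0000 + 0.27278 + 0.056597 + 0.013581 = 1.3430.
⟨E⟩ = 0.050119 eV, ⟨E²⟩ = 0.012009 eV².
C_V/k_B = (⟨E²⟩ − ⟨E⟩²)/(kT)² = (0.012009 − 0.0025119)/0.013689 = 0.694.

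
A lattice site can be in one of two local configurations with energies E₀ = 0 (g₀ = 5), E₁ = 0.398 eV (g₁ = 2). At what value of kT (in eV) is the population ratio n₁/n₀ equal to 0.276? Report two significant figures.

n₁/n₀ = (g₁/g₀) exp[−(E₁−E₀)/kT] = 0.276.
⇒ (E₁−E₀)/kT = ln((2/5)/0.276) = ln(1.449) = 0.3709.
kT = 0.398 eV / 0.3709 = 1.1 eV.

1.1 eV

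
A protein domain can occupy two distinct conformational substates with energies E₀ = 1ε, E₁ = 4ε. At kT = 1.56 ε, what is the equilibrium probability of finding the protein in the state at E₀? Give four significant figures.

Eᵢ/kT = 0.641026, 2.56410.
Z = Σ e^(−Eᵢ/kT) = e^(−0.641026) + e^(−2.56410) = 0.526752 + 0.0769884 = 0.603740.
P₀ = e^(−E₀/kT) / Z = 0.526752/0.603740 = 0.8725.

0.8725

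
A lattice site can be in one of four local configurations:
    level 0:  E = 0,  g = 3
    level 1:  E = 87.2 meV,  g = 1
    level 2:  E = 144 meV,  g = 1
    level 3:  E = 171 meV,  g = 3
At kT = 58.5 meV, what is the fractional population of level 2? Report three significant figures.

0.0246

Eᵢ/kT = 0, 1.4906, 2.4615, 2.9231.
Z = Σ gᵢe^(−Eᵢ/kT) = 3·e^(−0) + 1·e^(−1.4906) + 1·e^(−2.4615) + 3·e^(−2.9231) = 3.0000 + 0.22524 + 0.085307 + 0.16130 = 3.4718.
P₂ = g₂ e^(−E₂/kT) / Z = 0.085307/3.4718 = 0.0246.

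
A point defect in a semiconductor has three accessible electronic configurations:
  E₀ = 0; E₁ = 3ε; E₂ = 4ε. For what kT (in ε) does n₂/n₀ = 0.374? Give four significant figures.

n₂/n₀ = exp[−(E₂−E₀)/kT] = 0.374.
⇒ (E₂−E₀)/kT = ln(1/0.374) = ln(2.67380) = 0.983501.
kT = 4ε / 0.983501 = 4.067 ε.

4.067 ε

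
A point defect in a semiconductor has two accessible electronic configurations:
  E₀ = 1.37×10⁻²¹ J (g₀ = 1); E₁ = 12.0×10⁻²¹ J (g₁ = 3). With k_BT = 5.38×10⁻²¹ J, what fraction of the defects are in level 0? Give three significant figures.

0.706

Eᵢ/kT = 0.25465, 2.2305.
Z = Σ gᵢe^(−Eᵢ/kT) = 1·e^(−0.25465) + 3·e^(−2.2305) = 0.77519 + 0.32242 = 1.0976.
P₀ = g₀ e^(−E₀/kT) / Z = 0.77519/1.0976 = 0.706.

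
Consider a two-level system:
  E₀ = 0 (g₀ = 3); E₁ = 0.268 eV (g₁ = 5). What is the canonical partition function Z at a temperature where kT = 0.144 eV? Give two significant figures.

Eᵢ/kT = 0, 1.861.
Z = Σ gᵢe^(−Eᵢ/kT) = 3·e^(−0) + 5·e^(−1.861) = 3.000 + 0.7776 = 3.778.

Z = 3.8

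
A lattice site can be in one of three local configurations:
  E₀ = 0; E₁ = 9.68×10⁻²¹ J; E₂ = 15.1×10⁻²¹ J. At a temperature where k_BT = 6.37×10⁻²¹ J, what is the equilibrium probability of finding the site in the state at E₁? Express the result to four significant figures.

0.1667

Eᵢ/kT = 0, 1.51962, 2.37049.
Z = Σ e^(−Eᵢ/kT) = e^(−0) + e^(−1.51962) + e^(−2.37049) = 1.00000 + 0.218795 + 0.0934349 = 1.31223.
P₁ = e^(−E₁/kT) / Z = 0.218795/1.31223 = 0.1667.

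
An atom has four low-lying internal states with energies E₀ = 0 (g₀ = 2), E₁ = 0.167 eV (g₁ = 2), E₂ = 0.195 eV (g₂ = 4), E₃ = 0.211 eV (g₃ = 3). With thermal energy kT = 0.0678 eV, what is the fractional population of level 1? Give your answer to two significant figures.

Eᵢ/kT = 0, 2.463, 2.876, 3.112.
Z = Σ gᵢe^(−Eᵢ/kT) = 2·e^(−0) + 2·e^(−2.463) + 4·e^(−2.876) + 3·e^(−3.112) = 2.000 + 0.1704 + 0.2254 + 0.1335 = 2.529.
P₁ = g₁ e^(−E₁/kT) / Z = 0.1704/2.529 = 0.067.

0.067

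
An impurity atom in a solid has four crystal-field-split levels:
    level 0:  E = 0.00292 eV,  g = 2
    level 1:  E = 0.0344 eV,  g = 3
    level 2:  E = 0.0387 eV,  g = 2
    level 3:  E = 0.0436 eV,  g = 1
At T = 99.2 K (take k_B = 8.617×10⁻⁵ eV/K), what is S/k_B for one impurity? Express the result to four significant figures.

0.9598

k_BT = 8.617×10⁻⁵ × 99.2 K = 0.00854806 eV.
Eᵢ/kT = 0.341598, 4.02430, 4.52734, 5.10057.
Z = Σ gᵢe^(−Eᵢ/kT) = 2·e^(−0.341598) + 3·e^(−4.02430) + 2·e^(−4.52734) + 1·e^(−5.10057) = 1.42127 + 0.0536278 + 0.0216188 + 0.00609327 = 1.50261.
⟨E⟩ = Σ EᵢPᵢ = 0.00472326 eV.
S/k_B = ln Z + ⟨E⟩/kT = ln(1.50261) + 0.00472326/0.00854806 = 0.407204 + 0.552553 = 0.9598.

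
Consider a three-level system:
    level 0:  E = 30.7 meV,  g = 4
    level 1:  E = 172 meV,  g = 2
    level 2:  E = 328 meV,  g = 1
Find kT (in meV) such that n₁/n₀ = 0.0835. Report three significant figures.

n₁/n₀ = (g₁/g₀) exp[−(E₁−E₀)/kT] = 0.0835.
⇒ (E₁−E₀)/kT = ln((2/4)/0.0835) = ln(5.9880) = 1.7898.
kT = 141.3 meV / 1.7898 = 78.9 meV.

78.9 meV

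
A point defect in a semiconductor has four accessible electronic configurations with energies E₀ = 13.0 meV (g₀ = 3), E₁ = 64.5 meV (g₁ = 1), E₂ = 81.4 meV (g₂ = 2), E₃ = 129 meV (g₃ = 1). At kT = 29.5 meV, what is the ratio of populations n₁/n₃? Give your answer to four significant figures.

n₁/n₃ = (g₁/g₃) exp[−(E₁−E₃)/kT] = (1/1) × exp(−(-64.5 meV)/(29.5 meV)) = (1/1) × exp(2.18644) = 8.903.

8.903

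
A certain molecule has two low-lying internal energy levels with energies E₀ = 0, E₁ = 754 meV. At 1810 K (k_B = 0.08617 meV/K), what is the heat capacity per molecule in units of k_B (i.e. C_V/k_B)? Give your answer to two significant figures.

k_BT = 0.08617 × 1810 K = 156.0 meV.
Eᵢ/kT = 0, 4.833.
Z = Σ e^(−Eᵢ/kT) = e^(−0) + e^(−4.833) = 1.000 + 0.007963 = 1.008.
⟨E⟩ = 5.956 meV, ⟨E²⟩ = 4491 meV².
C_V/k_B = (⟨E²⟩ − ⟨E⟩²)/(kT)² = (4491 − 35.47)/24340 = 0.18.

0.18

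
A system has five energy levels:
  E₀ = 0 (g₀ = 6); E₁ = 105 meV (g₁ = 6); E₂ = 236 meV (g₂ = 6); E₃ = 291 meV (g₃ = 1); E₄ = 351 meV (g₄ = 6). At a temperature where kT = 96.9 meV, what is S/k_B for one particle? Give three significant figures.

2.65

Eᵢ/kT = 0, 1.0836, 2.4355, 3.0031, 3.6223.
Z = Σ gᵢe^(−Eᵢ/kT) = 6·e^(−0) + 6·e^(−1.0836) + 6·e^(−2.4355) + 1·e^(−3.0031) + 6·e^(−3.6223) = 6.0000 + 2.0303 + 0.52532 + 0.049633 + 0.16033 = 8.7656.
⟨E⟩ = Σ EᵢPᵢ = 46.531 meV.
S/k_B = ln Z + ⟨E⟩/kT = ln(8.7656) + 46.531/96.9 = 2.1708 + 0.48020 = 2.65.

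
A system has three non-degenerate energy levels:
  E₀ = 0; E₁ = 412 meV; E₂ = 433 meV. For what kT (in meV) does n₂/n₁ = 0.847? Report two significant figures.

n₂/n₁ = exp[−(E₂−E₁)/kT] = 0.847.
⇒ (E₂−E₁)/kT = ln(1/0.847) = ln(1.181) = 0.1664.
kT = 21 meV / 0.1664 = 130 meV.

130 meV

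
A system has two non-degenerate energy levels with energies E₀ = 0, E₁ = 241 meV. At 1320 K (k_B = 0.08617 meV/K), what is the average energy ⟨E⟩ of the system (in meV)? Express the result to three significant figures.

25.9 meV

k_BT = 0.08617 × 1320 K = 113.74 meV.
Eᵢ/kT = 0, 2.1189.
Z = Σ e^(−Eᵢ/kT) = e^(−0) + e^(−2.1189) = 1.0000 + 0.12016 = 1.1202.
⟨E⟩ = Σ Eᵢ e^(−Eᵢ/kT) / Z = (0·1.0000 + 241·0.12016) / 1.1202 = 25.9 meV.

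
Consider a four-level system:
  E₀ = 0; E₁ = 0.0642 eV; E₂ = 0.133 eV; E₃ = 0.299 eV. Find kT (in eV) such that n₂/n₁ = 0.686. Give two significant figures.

0.18 eV

n₂/n₁ = exp[−(E₂−E₁)/kT] = 0.686.
⇒ (E₂−E₁)/kT = ln(1/0.686) = ln(1.458) = 0.3771.
kT = 0.0688 eV / 0.3771 = 0.18 eV.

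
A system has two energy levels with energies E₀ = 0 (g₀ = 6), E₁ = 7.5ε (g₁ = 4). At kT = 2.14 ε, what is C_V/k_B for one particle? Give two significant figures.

Eᵢ/kT = 0, 3.505.
Z = Σ gᵢe^(−Eᵢ/kT) = 6·e^(−0) + 4·e^(−3.505) = 6.000 + 0.1202 = 6.120.
⟨E⟩ = 0.1473 ε, ⟨E²⟩ = 1.105 ε².
C_V/k_B = (⟨E²⟩ − ⟨E⟩²)/(kT)² = (1.105 − 0.02170)/4.580 = 0.24.

0.24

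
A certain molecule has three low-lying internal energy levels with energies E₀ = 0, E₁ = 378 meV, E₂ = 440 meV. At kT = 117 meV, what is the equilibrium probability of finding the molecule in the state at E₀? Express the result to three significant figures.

Eᵢ/kT = 0, 3.2308, 3.7607.
Z = Σ e^(−Eᵢ/kT) = e^(−0) + e^(−3.2308) + e^(−3.7607) = 1.0000 + 0.039526 + 0.023267 = 1.0628.
P₀ = e^(−E₀/kT) / Z = 1.0000/1.0628 = 0.941.

0.941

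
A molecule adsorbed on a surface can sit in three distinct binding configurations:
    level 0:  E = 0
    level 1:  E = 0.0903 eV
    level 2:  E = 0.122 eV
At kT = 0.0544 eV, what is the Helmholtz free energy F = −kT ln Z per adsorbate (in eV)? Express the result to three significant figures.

-0.0141 eV

Eᵢ/kT = 0, 1.6599, 2.2426.
Z = Σ e^(−Eᵢ/kT) = e^(−0) + e^(−1.6599) + e^(−2.2426) = 1.0000 + 0.19016 + 0.10618 = 1.2963.
F = −kT ln Z = −0.0544 × ln(1.2963) = −0.0544 × 0.25951 = -0.0141 eV.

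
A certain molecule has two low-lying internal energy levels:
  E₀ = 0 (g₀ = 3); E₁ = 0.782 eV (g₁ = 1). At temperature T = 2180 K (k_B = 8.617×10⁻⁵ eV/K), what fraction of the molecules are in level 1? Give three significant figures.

0.00516

k_BT = 8.617×10⁻⁵ × 2180 K = 0.18785 eV.
Eᵢ/kT = 0, 4.1629.
Z = Σ gᵢe^(−Eᵢ/kT) = 3·e^(−0) + 1·e^(−4.1629) = 3.0000 + 0.015562 = 3.0156.
P₁ = g₁ e^(−E₁/kT) / Z = 0.015562/3.0156 = 0.00516.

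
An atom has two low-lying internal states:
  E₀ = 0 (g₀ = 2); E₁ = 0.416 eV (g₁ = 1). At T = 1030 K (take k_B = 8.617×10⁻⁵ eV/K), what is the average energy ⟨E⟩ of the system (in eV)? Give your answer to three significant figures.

0.00191 eV

k_BT = 8.617×10⁻⁵ × 1030 K = 0.088755 eV.
Eᵢ/kT = 0, 4.6871.
Z = Σ gᵢe^(−Eᵢ/kT) = 2·e^(−0) + 1·e^(−4.6871) = 2.0000 + 0.0092134 = 2.0092.
⟨E⟩ = Σ Eᵢ gᵢe^(−Eᵢ/kT) / Z = (0·2.0000 + 0.416·0.0092134) / 2.0092 = 0.00191 eV.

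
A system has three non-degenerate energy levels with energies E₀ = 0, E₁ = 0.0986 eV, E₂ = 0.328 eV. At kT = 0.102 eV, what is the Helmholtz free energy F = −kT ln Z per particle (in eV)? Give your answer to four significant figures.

Eᵢ/kT = 0, 0.966667, 3.21569.
Z = Σ e^(−Eᵢ/kT) = e^(−0) + e^(−0.966667) + e^(−3.21569) = 1.00000 + 0.380349 + 0.0401276 = 1.42048.
F = −kT ln Z = −0.102 × ln(1.42048) = −0.102 × 0.350995 = -0.03580 eV.

-0.03580 eV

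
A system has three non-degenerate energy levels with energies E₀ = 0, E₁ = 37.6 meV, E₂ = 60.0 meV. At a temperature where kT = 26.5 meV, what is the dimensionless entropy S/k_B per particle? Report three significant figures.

Eᵢ/kT = 0, 1.4189, 2.2642.
Z = Σ e^(−Eᵢ/kT) = e^(−0) + e^(−1.4189) + e^(−2.2642) = 1.0000 + 0.24198 + 0.10391 = 1.3459.
⟨E⟩ = Σ EᵢPᵢ = 11.392 meV.
S/k_B = ln Z + ⟨E⟩/kT = ln(1.3459) + 11.392/26.5 = 0.29706 + 0.42989 = 0.727.

0.727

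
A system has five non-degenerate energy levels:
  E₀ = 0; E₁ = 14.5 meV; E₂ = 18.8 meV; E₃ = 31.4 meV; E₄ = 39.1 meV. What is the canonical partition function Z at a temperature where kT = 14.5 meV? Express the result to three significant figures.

Z = 1.82

Eᵢ/kT = 0, 1.0000, 1.2966, 2.1655, 2.6966.
Z = Σ e^(−Eᵢ/kT) = e^(−0) + e^(−1.0000) + e^(−1.2966) + e^(−2.1655) + e^(−2.6966) = 1.0000 + 0.36788 + 0.27346 + 0.11469 + 0.067434 = 1.8235.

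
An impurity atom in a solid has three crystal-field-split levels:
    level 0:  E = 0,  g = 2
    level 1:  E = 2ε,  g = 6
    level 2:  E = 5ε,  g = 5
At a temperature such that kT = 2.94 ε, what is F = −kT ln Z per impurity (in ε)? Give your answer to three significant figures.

Eᵢ/kT = 0, 0.68027, 1.7007.
Z = Σ gᵢe^(−Eᵢ/kT) = 2·e^(−0) + 6·e^(−0.68027) + 5·e^(−1.7007) = 2.0000 + 3.0389 + 0.91278 = 5.9517.
F = −kT ln Z = −2.94 × ln(5.9517) = −2.94 × 1.7837 = -5.24 ε.

-5.24 ε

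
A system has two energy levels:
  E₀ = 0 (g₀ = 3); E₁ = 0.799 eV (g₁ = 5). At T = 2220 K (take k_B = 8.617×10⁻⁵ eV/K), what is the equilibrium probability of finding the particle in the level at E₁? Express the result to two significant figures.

k_BT = 8.617×10⁻⁵ × 2220 K = 0.1913 eV.
Eᵢ/kT = 0, 4.177.
Z = Σ gᵢe^(−Eᵢ/kT) = 3·e^(−0) + 5·e^(−4.177) = 3.000 + 0.07672 = 3.077.
P₁ = g₁ e^(−E₁/kT) / Z = 0.07672/3.077 = 0.025.

0.025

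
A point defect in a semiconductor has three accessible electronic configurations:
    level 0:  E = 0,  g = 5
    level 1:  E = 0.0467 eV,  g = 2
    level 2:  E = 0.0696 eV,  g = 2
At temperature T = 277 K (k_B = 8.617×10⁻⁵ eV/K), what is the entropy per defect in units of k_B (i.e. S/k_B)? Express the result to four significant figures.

1.846

k_BT = 8.617×10⁻⁵ × 277 K = 0.0238691 eV.
Eᵢ/kT = 0, 1.95650, 2.91590.
Z = Σ gᵢe^(−Eᵢ/kT) = 5·e^(−0) + 2·e^(−1.95650) + 2·e^(−2.91590) = 5.00000 + 0.282705 + 0.108311 = 5.39102.
⟨E⟩ = Σ EᵢPᵢ = 0.00384728 eV.
S/k_B = ln Z + ⟨E⟩/kT = ln(5.39102) + 0.00384728/0.0238691 = 1.68473 + 0.161182 = 1.846.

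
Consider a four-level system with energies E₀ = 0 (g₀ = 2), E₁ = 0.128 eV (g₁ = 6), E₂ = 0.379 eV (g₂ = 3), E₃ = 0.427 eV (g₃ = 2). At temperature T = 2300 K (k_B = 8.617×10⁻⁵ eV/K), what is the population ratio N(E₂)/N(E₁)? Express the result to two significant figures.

0.14

k_BT = 8.617×10⁻⁵ × 2300 K = 0.1982 eV.
n₂/n₁ = (g₂/g₁) exp[−(E₂−E₁)/kT] = (3/6) × exp(−(0.251 eV)/(0.1982 eV)) = (3/6) × exp(-1.266) = 0.14.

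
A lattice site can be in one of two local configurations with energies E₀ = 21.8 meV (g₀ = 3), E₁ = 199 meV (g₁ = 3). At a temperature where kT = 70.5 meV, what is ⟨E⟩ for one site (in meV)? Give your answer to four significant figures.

35.08 meV

Eᵢ/kT = 0.309220, 2.82270.
Z = Σ gᵢe^(−Eᵢ/kT) = 3·e^(−0.309220) + 3·e^(−2.82270) = 2.20206 + 0.178336 = 2.38040.
⟨E⟩ = Σ Eᵢ gᵢe^(−Eᵢ/kT) / Z = (21.8·2.20206 + 199·0.178336) / 2.38040 = 35.08 meV.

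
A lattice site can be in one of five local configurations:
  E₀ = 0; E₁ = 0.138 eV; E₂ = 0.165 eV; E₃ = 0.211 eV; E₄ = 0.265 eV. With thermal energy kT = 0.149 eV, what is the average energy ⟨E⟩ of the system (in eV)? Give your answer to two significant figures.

Eᵢ/kT = 0, 0.9262, 1.107, 1.416, 1.779.
Z = Σ e^(−Eᵢ/kT) = e^(−0) + e^(−0.9262) + e^(−1.107) + e^(−1.416) + e^(−1.779) = 1.000 + 0.3961 + 0.3305 + 0.2427 + 0.1688 = 2.138.
⟨E⟩ = Σ Eᵢ e^(−Eᵢ/kT) / Z = (0·1.000 + 0.138·0.3961 + 0.165·0.3305 + 0.211·0.2427 + 0.265·0.1688) / 2.138 = 0.096 eV.

0.096 eV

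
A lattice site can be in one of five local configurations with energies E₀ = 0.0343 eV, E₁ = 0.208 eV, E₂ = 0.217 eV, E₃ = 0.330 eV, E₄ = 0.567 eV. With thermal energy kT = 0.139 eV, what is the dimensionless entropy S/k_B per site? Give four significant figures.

Eᵢ/kT = 0.246763, 1.49640, 1.56115, 2.37410, 4.07914.
Z = Σ e^(−Eᵢ/kT) = e^(−0.246763) + e^(−1.49640) + e^(−1.56115) + e^(−2.37410) + e^(−4.07914) = 0.781326 + 0.223935 + 0.209895 + 0.0930982 + 0.0169220 = 1.32518.
⟨E⟩ = Σ EᵢPᵢ = 0.120167 eV.
S/k_B = ln Z + ⟨E⟩/kT = ln(1.32518) + 0.120167/0.139 = 0.281548 + 0.864511 = 1.146.

1.146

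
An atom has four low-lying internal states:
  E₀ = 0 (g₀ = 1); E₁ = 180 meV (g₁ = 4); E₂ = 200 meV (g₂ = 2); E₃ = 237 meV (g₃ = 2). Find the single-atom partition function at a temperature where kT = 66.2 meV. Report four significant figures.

Z = 1.417

Eᵢ/kT = 0, 2.71903, 3.02115, 3.58006.
Z = Σ gᵢe^(−Eᵢ/kT) = 1·e^(−0) + 4·e^(−2.71903) + 2·e^(−3.02115) + 2·e^(−3.58006) = 1.00000 + 0.263755 + 0.0974903 + 0.0557481 = 1.41699.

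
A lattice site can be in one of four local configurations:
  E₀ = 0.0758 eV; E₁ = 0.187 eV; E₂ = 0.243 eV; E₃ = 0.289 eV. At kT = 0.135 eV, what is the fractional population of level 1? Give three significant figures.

Eᵢ/kT = 0.56148, 1.3852, 1.8000, 2.1407.
Z = Σ e^(−Eᵢ/kT) = e^(−0.56148) + e^(−1.3852) + e^(−1.8000) + e^(−2.1407) = 0.57036 + 0.25027 + 0.16530 + 0.11757 = 1.1035.
P₁ = e^(−E₁/kT) / Z = 0.25027/1.1035 = 0.227.

0.227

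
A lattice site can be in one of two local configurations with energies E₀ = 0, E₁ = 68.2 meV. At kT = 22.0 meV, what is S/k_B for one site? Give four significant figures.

Eᵢ/kT = 0, 3.10000.
Z = Σ e^(−Eᵢ/kT) = e^(−0) + e^(−3.10000) = 1.00000 + 0.0450492 = 1.04505.
⟨E⟩ = Σ EᵢPᵢ = 2.93991 meV.
S/k_B = ln Z + ⟨E⟩/kT = ln(1.04505) + 2.93991/22.0 = 0.0440647 + 0.133632 = 0.1777.

0.1777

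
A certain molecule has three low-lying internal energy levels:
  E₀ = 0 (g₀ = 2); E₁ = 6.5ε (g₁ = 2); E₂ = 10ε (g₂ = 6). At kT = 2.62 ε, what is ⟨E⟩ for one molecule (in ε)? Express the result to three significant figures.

1.05 ε

Eᵢ/kT = 0, 2.4809, 3.8168.
Z = Σ gᵢe^(−Eᵢ/kT) = 2·e^(−0) + 2·e^(−2.4809) + 6·e^(−3.8168) = 2.0000 + 0.16734 + 0.13199 = 2.2993.
⟨E⟩ = Σ Eᵢ gᵢe^(−Eᵢ/kT) / Z = (0·2.0000 + 6.5·0.16734 + 10·0.13199) / 2.2993 = 1.05 ε.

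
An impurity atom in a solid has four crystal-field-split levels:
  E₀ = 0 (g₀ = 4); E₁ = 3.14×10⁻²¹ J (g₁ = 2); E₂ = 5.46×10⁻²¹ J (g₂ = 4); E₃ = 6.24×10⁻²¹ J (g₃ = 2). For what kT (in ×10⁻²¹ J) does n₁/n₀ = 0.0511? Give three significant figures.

n₁/n₀ = (g₁/g₀) exp[−(E₁−E₀)/kT] = 0.0511.
⇒ (E₁−E₀)/kT = ln((2/4)/0.0511) = ln(9.7847) = 2.2808.
kT = 3.14 ×10⁻²¹ J / 2.2808 = 1.38 ×10⁻²¹ J.

1.38 ×10⁻²¹ J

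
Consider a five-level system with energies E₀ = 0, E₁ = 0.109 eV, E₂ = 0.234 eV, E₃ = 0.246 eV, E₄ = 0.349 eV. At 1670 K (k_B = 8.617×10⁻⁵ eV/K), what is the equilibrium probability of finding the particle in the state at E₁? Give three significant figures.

k_BT = 8.617×10⁻⁵ × 1670 K = 0.14390 eV.
Eᵢ/kT = 0, 0.75747, 1.6261, 1.7095, 2.4253.
Z = Σ e^(−Eᵢ/kT) = e^(−0) + e^(−0.75747) + e^(−1.6261) + e^(−1.7095) + e^(−2.4253) = 1.0000 + 0.46885 + 0.19670 + 0.18096 + 0.088452 = 1.9350.
P₁ = e^(−E₁/kT) / Z = 0.46885/1.9350 = 0.242.

0.242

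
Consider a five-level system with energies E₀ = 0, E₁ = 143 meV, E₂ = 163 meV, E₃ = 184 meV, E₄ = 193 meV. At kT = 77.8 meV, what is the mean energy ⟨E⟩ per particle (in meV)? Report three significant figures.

Eᵢ/kT = 0, 1.8380, 2.0951, 2.3650, 2.4807.
Z = Σ e^(−Eᵢ/kT) = e^(−0) + e^(−1.8380) + e^(−2.0951) + e^(−2.3650) + e^(−2.4807) = 1.0000 + 0.15914 + 0.12306 + 0.093949 + 0.083685 = 1.4598.
⟨E⟩ = Σ Eᵢ e^(−Eᵢ/kT) / Z = (0·1.0000 + 143·0.15914 + 163·0.12306 + 184·0.093949 + 193·0.083685) / 1.4598 = 52.2 meV.

52.2 meV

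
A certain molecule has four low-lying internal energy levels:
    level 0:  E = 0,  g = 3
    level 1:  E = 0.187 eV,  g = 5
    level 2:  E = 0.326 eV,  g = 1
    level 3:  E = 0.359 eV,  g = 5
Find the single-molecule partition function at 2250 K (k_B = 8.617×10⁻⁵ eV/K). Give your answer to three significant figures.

Z = 5.88

k_BT = 8.617×10⁻⁵ × 2250 K = 0.19388 eV.
Eᵢ/kT = 0, 0.96451, 1.6815, 1.8517.
Z = Σ gᵢe^(−Eᵢ/kT) = 3·e^(−0) + 5·e^(−0.96451) + 1·e^(−1.6815) + 5·e^(−1.8517) = 3.0000 + 1.9058 + 0.18609 + 0.78485 = 5.8767.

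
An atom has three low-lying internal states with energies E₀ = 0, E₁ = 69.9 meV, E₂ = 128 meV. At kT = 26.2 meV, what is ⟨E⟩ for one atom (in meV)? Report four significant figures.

Eᵢ/kT = 0, 2.66794, 4.88550.
Z = Σ e^(−Eᵢ/kT) = e^(−0) + e^(−2.66794) + e^(−4.88550) = 1.00000 + 0.0693950 + 0.00755535 = 1.07695.
⟨E⟩ = Σ Eᵢ e^(−Eᵢ/kT) / Z = (0·1.00000 + 69.9·0.0693950 + 128·0.00755535) / 1.07695 = 5.402 meV.

5.402 meV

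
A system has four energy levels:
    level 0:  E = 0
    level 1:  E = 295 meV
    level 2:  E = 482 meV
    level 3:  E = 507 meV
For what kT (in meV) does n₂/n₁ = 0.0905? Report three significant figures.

77.8 meV

n₂/n₁ = exp[−(E₂−E₁)/kT] = 0.0905.
⇒ (E₂−E₁)/kT = ln(1/0.0905) = ln(11.050) = 2.4024.
kT = 187 meV / 2.4024 = 77.8 meV.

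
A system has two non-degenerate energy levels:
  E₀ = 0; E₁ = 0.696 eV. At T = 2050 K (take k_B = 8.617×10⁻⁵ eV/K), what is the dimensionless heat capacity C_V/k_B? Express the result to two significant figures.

0.29

k_BT = 8.617×10⁻⁵ × 2050 K = 0.1766 eV.
Eᵢ/kT = 0, 3.941.
Z = Σ e^(−Eᵢ/kT) = e^(−0) + e^(−3.941) = 1.000 + 0.01943 = 1.019.
⟨E⟩ = 0.01327 eV, ⟨E²⟩ = 0.009237 eV².
C_V/k_B = (⟨E²⟩ − ⟨E⟩²)/(kT)² = (0.009237 − 0.0001761)/0.03119 = 0.29.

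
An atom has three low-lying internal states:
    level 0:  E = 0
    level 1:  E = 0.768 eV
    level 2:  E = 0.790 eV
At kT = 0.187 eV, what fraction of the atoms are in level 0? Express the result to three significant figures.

0.970

Eᵢ/kT = 0, 4.1070, 4.2246.
Z = Σ e^(−Eᵢ/kT) = e^(−0) + e^(−4.1070) + e^(−4.2246) = 1.0000 + 0.016457 + 0.014631 = 1.0311.
P₀ = e^(−E₀/kT) / Z = 1.0000/1.0311 = 0.970.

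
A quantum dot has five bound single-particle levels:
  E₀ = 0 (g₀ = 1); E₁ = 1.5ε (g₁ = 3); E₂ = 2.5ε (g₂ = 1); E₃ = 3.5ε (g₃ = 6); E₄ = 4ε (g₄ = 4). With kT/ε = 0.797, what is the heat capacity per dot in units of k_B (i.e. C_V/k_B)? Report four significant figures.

1.763

Eᵢ/kT = 0, 1.88206, 3.13676, 4.39147, 5.01882.
Z = Σ gᵢe^(−Eᵢ/kT) = 1·e^(−0) + 3·e^(−1.88206) + 1·e^(−3.13676) + 6·e^(−4.39147) + 4·e^(−5.01882) = 1.00000 + 0.456828 + 0.0434233 + 0.0742951 + 0.0264493 = 1.60100.
⟨E⟩ = 0.724316 ε, ⟨E²⟩ = 1.64432 ε².
C_V/k_B = (⟨E²⟩ − ⟨E⟩²)/(kT)² = (1.64432 − 0.524634)/0.635209 = 1.763.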